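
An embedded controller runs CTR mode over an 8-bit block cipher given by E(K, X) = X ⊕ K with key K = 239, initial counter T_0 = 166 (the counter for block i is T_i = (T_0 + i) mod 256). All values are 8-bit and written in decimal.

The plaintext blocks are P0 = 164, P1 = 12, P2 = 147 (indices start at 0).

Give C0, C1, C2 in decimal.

C0 = 237, C1 = 68, C2 = 212

CTR encryption: S_i = E(K, T_i) where T_i is the counter for block i; C_i = P_i ⊕ S_i.
C0: T = 166, S = E(K, T) = 73; 164 ⊕ 73 = 237.
C1: T = 167, S = E(K, T) = 72; 12 ⊕ 72 = 68.
C2: T = 168, S = E(K, T) = 71; 147 ⊕ 71 = 212.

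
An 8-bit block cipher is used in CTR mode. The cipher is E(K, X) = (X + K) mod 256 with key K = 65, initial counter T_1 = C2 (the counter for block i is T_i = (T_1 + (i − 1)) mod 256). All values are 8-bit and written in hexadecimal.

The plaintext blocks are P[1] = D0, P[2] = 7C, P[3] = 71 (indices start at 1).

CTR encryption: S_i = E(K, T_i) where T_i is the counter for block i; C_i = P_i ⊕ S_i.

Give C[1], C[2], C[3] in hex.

C[1]: T = C2, S = E(K, T) = 27; D0 ⊕ 27 = F7.
C[2]: T = C3, S = E(K, T) = 28; 7C ⊕ 28 = 54.
C[3]: T = C4, S = E(K, T) = 29; 71 ⊕ 29 = 58.

C[1] = F7, C[2] = 54, C[3] = 58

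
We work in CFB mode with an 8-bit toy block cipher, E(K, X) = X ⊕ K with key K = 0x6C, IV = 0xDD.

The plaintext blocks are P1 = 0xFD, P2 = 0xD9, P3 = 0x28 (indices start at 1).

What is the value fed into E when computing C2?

0x4C

CFB encryption: C_i = P_i ⊕ E(K, C_{i−1}), with C_{0} = IV.
C1: E(K, 0xDD) = 0xB1; 0xFD ⊕ 0xB1 = 0x4C.
C2: E(K, 0x4C) = 0x20; 0xD9 ⊕ 0x20 = 0xF9.
So the input to E for block 2 is 0x4C.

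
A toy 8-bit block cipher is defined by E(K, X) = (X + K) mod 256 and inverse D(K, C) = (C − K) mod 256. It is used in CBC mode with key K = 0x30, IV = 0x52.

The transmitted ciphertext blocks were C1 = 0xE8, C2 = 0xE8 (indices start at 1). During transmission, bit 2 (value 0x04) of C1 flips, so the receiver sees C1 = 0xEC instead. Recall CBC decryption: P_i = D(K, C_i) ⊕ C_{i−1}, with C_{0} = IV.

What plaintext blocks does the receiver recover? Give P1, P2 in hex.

P1 = 0xEE, P2 = 0x54

Only C1 changed, to 0xEC. In CBC, a change in C_i garbles P_i and flips the same bit in P_{i+1}. Decrypting the received ciphertext:
P1: D(K, 0xEC) = 0xBC; 0xBC ⊕ 0x52 = 0xEE.
P2: D(K, 0xE8) = 0xB8; 0xB8 ⊕ 0xEC = 0x54.
Blocks that differ from the original plaintext: P1, P2.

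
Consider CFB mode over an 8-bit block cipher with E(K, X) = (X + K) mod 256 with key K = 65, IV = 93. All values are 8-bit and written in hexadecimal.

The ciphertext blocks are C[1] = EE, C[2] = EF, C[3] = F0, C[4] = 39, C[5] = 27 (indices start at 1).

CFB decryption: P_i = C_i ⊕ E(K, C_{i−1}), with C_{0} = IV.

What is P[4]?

P[4] = 6C

P[4]: E(K, F0) = 55; 39 ⊕ 55 = 6C.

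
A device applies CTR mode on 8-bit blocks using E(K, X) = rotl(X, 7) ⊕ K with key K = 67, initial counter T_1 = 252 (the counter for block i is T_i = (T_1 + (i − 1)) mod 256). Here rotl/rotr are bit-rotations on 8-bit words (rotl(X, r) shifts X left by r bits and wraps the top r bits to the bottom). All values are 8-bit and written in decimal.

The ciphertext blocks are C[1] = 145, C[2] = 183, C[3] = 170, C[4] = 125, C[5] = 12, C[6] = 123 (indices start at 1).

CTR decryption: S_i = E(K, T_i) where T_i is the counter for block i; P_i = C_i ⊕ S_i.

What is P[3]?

P[3]: T = 254, S = E(K, T) = 60; 170 ⊕ 60 = 150.

P[3] = 150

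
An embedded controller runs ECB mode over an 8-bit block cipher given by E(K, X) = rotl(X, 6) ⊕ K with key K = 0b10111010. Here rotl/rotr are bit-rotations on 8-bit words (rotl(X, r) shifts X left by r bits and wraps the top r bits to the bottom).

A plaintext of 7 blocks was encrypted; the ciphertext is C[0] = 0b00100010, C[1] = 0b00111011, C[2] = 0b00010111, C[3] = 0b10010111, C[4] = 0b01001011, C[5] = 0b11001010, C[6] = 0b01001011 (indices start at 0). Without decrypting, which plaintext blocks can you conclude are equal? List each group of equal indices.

P[4] = P[6]

ECB encrypts each block independently with the same key, so equal ciphertext blocks imply equal plaintext blocks.
C[4] = C[6] = 0b01001011, so P[4] = P[6].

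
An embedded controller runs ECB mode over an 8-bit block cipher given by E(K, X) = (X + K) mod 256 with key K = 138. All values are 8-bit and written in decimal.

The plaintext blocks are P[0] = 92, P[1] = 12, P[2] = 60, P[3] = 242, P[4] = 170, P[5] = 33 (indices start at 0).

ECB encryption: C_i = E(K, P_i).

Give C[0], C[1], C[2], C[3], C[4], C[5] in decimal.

C[0]: E(K, 92) = 230.
C[1]: E(K, 12) = 150.
C[2]: E(K, 60) = 198.
C[3]: E(K, 242) = 124.
C[4]: E(K, 170) = 52.
C[5]: E(K, 33) = 171.

C[0] = 230, C[1] = 150, C[2] = 198, C[3] = 124, C[4] = 52, C[5] = 171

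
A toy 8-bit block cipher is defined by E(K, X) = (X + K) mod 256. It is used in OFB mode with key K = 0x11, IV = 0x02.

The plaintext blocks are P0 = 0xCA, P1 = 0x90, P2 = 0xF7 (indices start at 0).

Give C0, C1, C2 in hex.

OFB encryption: S_i = E(K, S_{i−1}) with S_{−1} = IV; C_i = P_i ⊕ S_i.
C0: S = E(K, 0x02) = 0x13; 0xCA ⊕ 0x13 = 0xD9.
C1: S = E(K, 0x13) = 0x24; 0x90 ⊕ 0x24 = 0xB4.
C2: S = E(K, 0x24) = 0x35; 0xF7 ⊕ 0x35 = 0xC2.

C0 = 0xD9, C1 = 0xB4, C2 = 0xC2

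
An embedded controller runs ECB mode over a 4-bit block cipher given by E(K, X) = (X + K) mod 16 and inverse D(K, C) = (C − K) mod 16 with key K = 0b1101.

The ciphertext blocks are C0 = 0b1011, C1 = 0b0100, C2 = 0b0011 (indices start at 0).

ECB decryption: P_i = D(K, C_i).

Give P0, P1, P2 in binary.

P0: D(K, 0b1011) = 0b1110.
P1: D(K, 0b0100) = 0b0111.
P2: D(K, 0b0011) = 0b0110.

P0 = 0b1110, P1 = 0b0111, P2 = 0b0110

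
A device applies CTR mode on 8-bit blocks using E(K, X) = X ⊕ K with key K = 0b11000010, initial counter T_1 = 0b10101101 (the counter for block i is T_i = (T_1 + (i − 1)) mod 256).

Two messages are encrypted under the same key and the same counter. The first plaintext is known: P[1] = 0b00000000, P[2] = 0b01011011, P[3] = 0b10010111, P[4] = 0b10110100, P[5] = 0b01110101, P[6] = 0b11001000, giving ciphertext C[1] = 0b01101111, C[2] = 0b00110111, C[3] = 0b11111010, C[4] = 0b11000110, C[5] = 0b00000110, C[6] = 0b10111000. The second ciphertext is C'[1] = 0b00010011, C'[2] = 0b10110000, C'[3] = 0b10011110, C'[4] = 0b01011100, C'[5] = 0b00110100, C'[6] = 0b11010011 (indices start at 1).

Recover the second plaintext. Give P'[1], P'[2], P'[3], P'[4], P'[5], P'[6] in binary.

P'[1] = 0b01111100, P'[2] = 0b11011100, P'[3] = 0b11110011, P'[4] = 0b00101110, P'[5] = 0b01000111, P'[6] = 0b10100011

In CTR with a reused counter, both messages share the same keystream S_i, so C_i ⊕ C'_i = P_i ⊕ P'_i and thus P'_i = P_i ⊕ C_i ⊕ C'_i.
P'[1]: 0b00000000 ⊕ 0b01101111 ⊕ 0b00010011 = 0b01111100.
P'[2]: 0b01011011 ⊕ 0b00110111 ⊕ 0b10110000 = 0b11011100.
P'[3]: 0b10010111 ⊕ 0b11111010 ⊕ 0b10011110 = 0b11110011.
P'[4]: 0b10110100 ⊕ 0b11000110 ⊕ 0b01011100 = 0b00101110.
P'[5]: 0b01110101 ⊕ 0b00000110 ⊕ 0b00110100 = 0b01000111.
P'[6]: 0b11001000 ⊕ 0b10111000 ⊕ 0b11010011 = 0b10100011.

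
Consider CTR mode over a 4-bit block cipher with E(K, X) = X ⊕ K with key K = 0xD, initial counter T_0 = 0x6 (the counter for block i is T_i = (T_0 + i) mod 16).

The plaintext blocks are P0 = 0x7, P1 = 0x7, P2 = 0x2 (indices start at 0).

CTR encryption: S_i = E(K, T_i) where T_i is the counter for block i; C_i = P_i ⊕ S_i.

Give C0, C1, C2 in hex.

C0 = 0xC, C1 = 0xD, C2 = 0x7

C0: T = 0x6, S = E(K, T) = 0xB; 0x7 ⊕ 0xB = 0xC.
C1: T = 0x7, S = E(K, T) = 0xA; 0x7 ⊕ 0xA = 0xD.
C2: T = 0x8, S = E(K, T) = 0x5; 0x2 ⊕ 0x5 = 0x7.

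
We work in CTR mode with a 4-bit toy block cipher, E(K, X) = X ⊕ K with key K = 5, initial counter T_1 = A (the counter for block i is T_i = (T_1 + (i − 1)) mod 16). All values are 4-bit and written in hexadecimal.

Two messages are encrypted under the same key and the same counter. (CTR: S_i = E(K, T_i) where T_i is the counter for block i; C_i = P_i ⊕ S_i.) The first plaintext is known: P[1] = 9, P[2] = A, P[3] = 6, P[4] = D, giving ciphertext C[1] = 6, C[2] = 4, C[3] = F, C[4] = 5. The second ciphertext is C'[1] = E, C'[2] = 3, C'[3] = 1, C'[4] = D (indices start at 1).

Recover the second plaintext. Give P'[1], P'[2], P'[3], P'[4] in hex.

P'[1] = 1, P'[2] = D, P'[3] = 8, P'[4] = 5

In CTR with a reused counter, both messages share the same keystream S_i, so C_i ⊕ C'_i = P_i ⊕ P'_i and thus P'_i = P_i ⊕ C_i ⊕ C'_i.
P'[1]: 9 ⊕ 6 ⊕ E = 1.
P'[2]: A ⊕ 4 ⊕ 3 = D.
P'[3]: 6 ⊕ F ⊕ 1 = 8.
P'[4]: D ⊕ 5 ⊕ D = 5.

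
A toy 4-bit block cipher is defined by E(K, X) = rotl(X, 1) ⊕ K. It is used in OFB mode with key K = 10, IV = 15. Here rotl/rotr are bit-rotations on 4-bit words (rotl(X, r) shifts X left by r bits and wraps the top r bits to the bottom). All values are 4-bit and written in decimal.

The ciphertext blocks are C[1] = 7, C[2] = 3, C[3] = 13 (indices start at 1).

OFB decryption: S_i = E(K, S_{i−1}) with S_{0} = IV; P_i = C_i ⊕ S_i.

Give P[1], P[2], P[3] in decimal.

P[1]: S = E(K, 15) = 5; 7 ⊕ 5 = 2.
P[2]: S = E(K, 5) = 0; 3 ⊕ 0 = 3.
P[3]: S = E(K, 0) = 10; 13 ⊕ 10 = 7.

P[1] = 2, P[2] = 3, P[3] = 7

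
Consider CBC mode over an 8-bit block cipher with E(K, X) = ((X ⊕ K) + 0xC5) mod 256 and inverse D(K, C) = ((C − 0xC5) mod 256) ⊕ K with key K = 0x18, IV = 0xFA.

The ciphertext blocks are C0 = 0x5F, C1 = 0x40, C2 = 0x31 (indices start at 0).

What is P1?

CBC decryption: P_i = D(K, C_i) ⊕ C_{i−1}, with C_{−1} = IV.
P1: D(K, 0x40) = 0x63; 0x63 ⊕ 0x5F = 0x3C.

P1 = 0x3C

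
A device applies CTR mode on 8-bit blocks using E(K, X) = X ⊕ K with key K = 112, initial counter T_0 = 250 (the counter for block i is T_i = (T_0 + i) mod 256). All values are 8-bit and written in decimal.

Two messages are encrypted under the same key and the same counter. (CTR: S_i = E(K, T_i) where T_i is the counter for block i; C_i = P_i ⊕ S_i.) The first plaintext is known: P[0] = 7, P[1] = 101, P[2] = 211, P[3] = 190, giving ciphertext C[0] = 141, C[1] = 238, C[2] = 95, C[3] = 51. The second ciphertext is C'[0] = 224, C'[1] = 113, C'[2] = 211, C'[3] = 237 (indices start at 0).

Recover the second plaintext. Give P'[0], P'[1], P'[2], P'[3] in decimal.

In CTR with a reused counter, both messages share the same keystream S_i, so C_i ⊕ C'_i = P_i ⊕ P'_i and thus P'_i = P_i ⊕ C_i ⊕ C'_i.
P'[0]: 7 ⊕ 141 ⊕ 224 = 106.
P'[1]: 101 ⊕ 238 ⊕ 113 = 250.
P'[2]: 211 ⊕ 95 ⊕ 211 = 95.
P'[3]: 190 ⊕ 51 ⊕ 237 = 96.

P'[0] = 106, P'[1] = 250, P'[2] = 95, P'[3] = 96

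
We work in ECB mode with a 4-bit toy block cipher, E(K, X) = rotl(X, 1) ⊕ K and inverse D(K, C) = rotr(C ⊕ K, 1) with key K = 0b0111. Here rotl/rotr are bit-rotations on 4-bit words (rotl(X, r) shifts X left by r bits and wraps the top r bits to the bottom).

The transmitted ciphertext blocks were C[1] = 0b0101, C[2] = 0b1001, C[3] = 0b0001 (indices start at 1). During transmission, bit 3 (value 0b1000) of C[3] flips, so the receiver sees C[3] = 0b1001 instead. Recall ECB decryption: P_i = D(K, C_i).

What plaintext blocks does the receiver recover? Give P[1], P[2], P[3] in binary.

P[1] = 0b0001, P[2] = 0b0111, P[3] = 0b0111

Only C[3] changed, to 0b1001. In ECB, a change in C_i affects only P_i. Decrypting the received ciphertext:
P[1]: D(K, 0b0101) = 0b0001.
P[2]: D(K, 0b1001) = 0b0111.
P[3]: D(K, 0b1001) = 0b0111.
Blocks that differ from the original plaintext: P[3].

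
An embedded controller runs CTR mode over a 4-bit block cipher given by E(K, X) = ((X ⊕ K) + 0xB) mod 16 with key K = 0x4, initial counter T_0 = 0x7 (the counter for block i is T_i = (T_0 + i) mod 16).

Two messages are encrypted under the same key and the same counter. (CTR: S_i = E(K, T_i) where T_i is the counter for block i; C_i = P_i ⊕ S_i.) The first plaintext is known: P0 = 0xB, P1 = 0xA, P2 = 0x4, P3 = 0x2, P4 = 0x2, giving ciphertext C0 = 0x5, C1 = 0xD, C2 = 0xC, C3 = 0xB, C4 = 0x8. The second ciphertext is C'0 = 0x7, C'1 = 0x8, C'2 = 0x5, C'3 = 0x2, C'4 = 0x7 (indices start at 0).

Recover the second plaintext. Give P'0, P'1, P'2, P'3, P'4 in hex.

P'0 = 0x9, P'1 = 0xF, P'2 = 0xD, P'3 = 0xB, P'4 = 0xD

In CTR with a reused counter, both messages share the same keystream S_i, so C_i ⊕ C'_i = P_i ⊕ P'_i and thus P'_i = P_i ⊕ C_i ⊕ C'_i.
P'0: 0xB ⊕ 0x5 ⊕ 0x7 = 0x9.
P'1: 0xA ⊕ 0xD ⊕ 0x8 = 0xF.
P'2: 0x4 ⊕ 0xC ⊕ 0x5 = 0xD.
P'3: 0x2 ⊕ 0xB ⊕ 0x2 = 0xB.
P'4: 0x2 ⊕ 0x8 ⊕ 0x7 = 0xD.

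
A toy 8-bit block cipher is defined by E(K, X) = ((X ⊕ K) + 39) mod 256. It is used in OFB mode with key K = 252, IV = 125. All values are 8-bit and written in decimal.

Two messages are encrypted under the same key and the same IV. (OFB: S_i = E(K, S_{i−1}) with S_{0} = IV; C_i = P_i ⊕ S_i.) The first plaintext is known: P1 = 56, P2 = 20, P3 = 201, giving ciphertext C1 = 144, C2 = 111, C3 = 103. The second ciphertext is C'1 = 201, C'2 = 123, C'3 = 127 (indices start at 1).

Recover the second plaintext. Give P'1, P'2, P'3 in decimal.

P'1 = 97, P'2 = 0, P'3 = 209

In OFB with a reused IV, both messages share the same keystream S_i, so C_i ⊕ C'_i = P_i ⊕ P'_i and thus P'_i = P_i ⊕ C_i ⊕ C'_i.
P'1: 56 ⊕ 144 ⊕ 201 = 97.
P'2: 20 ⊕ 111 ⊕ 123 = 0.
P'3: 201 ⊕ 103 ⊕ 127 = 209.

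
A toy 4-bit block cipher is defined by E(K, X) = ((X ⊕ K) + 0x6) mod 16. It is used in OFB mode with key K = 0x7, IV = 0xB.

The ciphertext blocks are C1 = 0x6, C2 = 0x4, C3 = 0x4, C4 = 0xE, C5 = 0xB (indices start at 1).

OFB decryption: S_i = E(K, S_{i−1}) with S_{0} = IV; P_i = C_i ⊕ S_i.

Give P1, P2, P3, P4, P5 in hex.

P1: S = E(K, 0xB) = 0x2; 0x6 ⊕ 0x2 = 0x4.
P2: S = E(K, 0x2) = 0xB; 0x4 ⊕ 0xB = 0xF.
P3: S = E(K, 0xB) = 0x2; 0x4 ⊕ 0x2 = 0x6.
P4: S = E(K, 0x2) = 0xB; 0xE ⊕ 0xB = 0x5.
P5: S = E(K, 0xB) = 0x2; 0xB ⊕ 0x2 = 0x9.

P1 = 0x4, P2 = 0xF, P3 = 0x6, P4 = 0x5, P5 = 0x9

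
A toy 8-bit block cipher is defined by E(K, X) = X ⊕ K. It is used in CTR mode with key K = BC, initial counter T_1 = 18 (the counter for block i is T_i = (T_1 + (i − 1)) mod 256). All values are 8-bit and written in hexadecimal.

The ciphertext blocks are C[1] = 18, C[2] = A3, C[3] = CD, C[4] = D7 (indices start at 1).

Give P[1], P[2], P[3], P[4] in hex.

CTR decryption: S_i = E(K, T_i) where T_i is the counter for block i; P_i = C_i ⊕ S_i.
P[1]: T = 18, S = E(K, T) = A4; 18 ⊕ A4 = BC.
P[2]: T = 19, S = E(K, T) = A5; A3 ⊕ A5 = 06.
P[3]: T = 1A, S = E(K, T) = A6; CD ⊕ A6 = 6B.
P[4]: T = 1B, S = E(K, T) = A7; D7 ⊕ A7 = 70.

P[1] = BC, P[2] = 06, P[3] = 6B, P[4] = 70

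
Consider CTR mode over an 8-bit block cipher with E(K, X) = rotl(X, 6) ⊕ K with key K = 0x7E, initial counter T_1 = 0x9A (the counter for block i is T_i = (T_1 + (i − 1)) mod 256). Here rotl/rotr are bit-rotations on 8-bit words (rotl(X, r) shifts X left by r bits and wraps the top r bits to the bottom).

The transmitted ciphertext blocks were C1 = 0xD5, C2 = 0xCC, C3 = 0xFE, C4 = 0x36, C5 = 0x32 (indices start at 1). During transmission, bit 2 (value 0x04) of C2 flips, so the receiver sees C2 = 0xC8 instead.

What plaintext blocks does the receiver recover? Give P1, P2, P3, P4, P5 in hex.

P1 = 0x0D, P2 = 0x50, P3 = 0xA7, P4 = 0x2F, P5 = 0xEB

CTR decryption: S_i = E(K, T_i) where T_i is the counter for block i; P_i = C_i ⊕ S_i.
Only C2 changed, to 0xC8. In CTR, a change in C_i flips the same bit in P_i only; the keystream is unaffected. Decrypting the received ciphertext:
P1: T = 0x9A, S = E(K, T) = 0xD8; 0xD5 ⊕ 0xD8 = 0x0D.
P2: T = 0x9B, S = E(K, T) = 0x98; 0xC8 ⊕ 0x98 = 0x50.
P3: T = 0x9C, S = E(K, T) = 0x59; 0xFE ⊕ 0x59 = 0xA7.
P4: T = 0x9D, S = E(K, T) = 0x19; 0x36 ⊕ 0x19 = 0x2F.
P5: T = 0x9E, S = E(K, T) = 0xD9; 0x32 ⊕ 0xD9 = 0xEB.
Blocks that differ from the original plaintext: P2.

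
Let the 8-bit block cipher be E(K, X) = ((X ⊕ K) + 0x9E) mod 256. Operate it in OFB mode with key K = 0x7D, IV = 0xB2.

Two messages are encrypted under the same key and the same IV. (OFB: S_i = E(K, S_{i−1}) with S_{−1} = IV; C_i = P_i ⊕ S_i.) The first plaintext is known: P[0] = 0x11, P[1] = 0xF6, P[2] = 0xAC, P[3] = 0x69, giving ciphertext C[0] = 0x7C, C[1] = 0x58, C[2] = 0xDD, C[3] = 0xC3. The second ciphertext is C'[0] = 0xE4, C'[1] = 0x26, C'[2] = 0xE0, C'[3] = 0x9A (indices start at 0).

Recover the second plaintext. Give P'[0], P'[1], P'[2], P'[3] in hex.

In OFB with a reused IV, both messages share the same keystream S_i, so C_i ⊕ C'_i = P_i ⊕ P'_i and thus P'_i = P_i ⊕ C_i ⊕ C'_i.
P'[0]: 0x11 ⊕ 0x7C ⊕ 0xE4 = 0x89.
P'[1]: 0xF6 ⊕ 0x58 ⊕ 0x26 = 0x88.
P'[2]: 0xAC ⊕ 0xDD ⊕ 0xE0 = 0x91.
P'[3]: 0x69 ⊕ 0xC3 ⊕ 0x9A = 0x30.

P'[0] = 0x89, P'[1] = 0x88, P'[2] = 0x91, P'[3] = 0x30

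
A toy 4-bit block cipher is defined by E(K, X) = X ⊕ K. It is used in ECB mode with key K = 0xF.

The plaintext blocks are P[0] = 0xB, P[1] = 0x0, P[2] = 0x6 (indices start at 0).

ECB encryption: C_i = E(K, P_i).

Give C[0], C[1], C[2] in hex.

C[0]: E(K, 0xB) = 0x4.
C[1]: E(K, 0x0) = 0xF.
C[2]: E(K, 0x6) = 0x9.

C[0] = 0x4, C[1] = 0xF, C[2] = 0x9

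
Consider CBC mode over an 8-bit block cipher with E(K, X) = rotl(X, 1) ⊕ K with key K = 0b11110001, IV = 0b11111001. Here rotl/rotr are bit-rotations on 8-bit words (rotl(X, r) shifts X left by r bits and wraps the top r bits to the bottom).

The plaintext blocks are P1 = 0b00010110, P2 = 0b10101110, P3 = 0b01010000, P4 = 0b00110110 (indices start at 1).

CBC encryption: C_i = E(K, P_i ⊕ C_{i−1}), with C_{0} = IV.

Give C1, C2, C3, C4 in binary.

C1: P1 ⊕ 0b11111001 = 0b11101111; E(K, 0b11101111) = 0b00101110.
C2: P2 ⊕ 0b00101110 = 0b10000000; E(K, 0b10000000) = 0b11110000.
C3: P3 ⊕ 0b11110000 = 0b10100000; E(K, 0b10100000) = 0b10110000.
C4: P4 ⊕ 0b10110000 = 0b10000110; E(K, 0b10000110) = 0b11111100.

C1 = 0b00101110, C2 = 0b11110000, C3 = 0b10110000, C4 = 0b11111100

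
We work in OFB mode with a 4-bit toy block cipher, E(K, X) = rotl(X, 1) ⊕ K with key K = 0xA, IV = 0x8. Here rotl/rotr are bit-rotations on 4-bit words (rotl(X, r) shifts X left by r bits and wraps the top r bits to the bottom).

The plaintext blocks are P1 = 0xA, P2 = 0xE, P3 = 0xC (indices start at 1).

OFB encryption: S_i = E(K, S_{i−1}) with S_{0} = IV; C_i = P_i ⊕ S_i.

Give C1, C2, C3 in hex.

C1: S = E(K, 0x8) = 0xB; 0xA ⊕ 0xB = 0x1.
C2: S = E(K, 0xB) = 0xD; 0xE ⊕ 0xD = 0x3.
C3: S = E(K, 0xD) = 0x1; 0xC ⊕ 0x1 = 0xD.

C1 = 0x1, C2 = 0x3, C3 = 0xD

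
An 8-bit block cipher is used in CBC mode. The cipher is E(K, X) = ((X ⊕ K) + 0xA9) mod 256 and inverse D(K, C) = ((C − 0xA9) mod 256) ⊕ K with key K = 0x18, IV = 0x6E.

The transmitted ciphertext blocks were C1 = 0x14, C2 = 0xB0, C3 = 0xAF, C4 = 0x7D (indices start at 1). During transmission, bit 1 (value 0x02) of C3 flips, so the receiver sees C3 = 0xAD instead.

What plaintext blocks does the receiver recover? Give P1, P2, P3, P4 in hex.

P1 = 0x1D, P2 = 0x0B, P3 = 0xAC, P4 = 0x61

CBC decryption: P_i = D(K, C_i) ⊕ C_{i−1}, with C_{0} = IV.
Only C3 changed, to 0xAD. In CBC, a change in C_i garbles P_i and flips the same bit in P_{i+1}. Decrypting the received ciphertext:
P1: D(K, 0x14) = 0x73; 0x73 ⊕ 0x6E = 0x1D.
P2: D(K, 0xB0) = 0x1F; 0x1F ⊕ 0x14 = 0x0B.
P3: D(K, 0xAD) = 0x1C; 0x1C ⊕ 0xB0 = 0xAC.
P4: D(K, 0x7D) = 0xCC; 0xCC ⊕ 0xAD = 0x61.
Blocks that differ from the original plaintext: P3, P4.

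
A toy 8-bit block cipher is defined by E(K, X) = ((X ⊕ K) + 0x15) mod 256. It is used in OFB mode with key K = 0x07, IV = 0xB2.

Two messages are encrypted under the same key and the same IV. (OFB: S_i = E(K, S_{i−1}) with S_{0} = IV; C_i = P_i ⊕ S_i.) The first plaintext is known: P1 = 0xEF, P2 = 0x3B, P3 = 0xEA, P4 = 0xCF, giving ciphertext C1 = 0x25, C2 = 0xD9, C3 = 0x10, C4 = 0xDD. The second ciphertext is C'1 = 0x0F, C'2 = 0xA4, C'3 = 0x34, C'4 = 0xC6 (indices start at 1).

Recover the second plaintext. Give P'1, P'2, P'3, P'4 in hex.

P'1 = 0xC5, P'2 = 0x46, P'3 = 0xCE, P'4 = 0xD4

In OFB with a reused IV, both messages share the same keystream S_i, so C_i ⊕ C'_i = P_i ⊕ P'_i and thus P'_i = P_i ⊕ C_i ⊕ C'_i.
P'1: 0xEF ⊕ 0x25 ⊕ 0x0F = 0xC5.
P'2: 0x3B ⊕ 0xD9 ⊕ 0xA4 = 0x46.
P'3: 0xEA ⊕ 0x10 ⊕ 0x34 = 0xCE.
P'4: 0xCF ⊕ 0xDD ⊕ 0xC6 = 0xD4.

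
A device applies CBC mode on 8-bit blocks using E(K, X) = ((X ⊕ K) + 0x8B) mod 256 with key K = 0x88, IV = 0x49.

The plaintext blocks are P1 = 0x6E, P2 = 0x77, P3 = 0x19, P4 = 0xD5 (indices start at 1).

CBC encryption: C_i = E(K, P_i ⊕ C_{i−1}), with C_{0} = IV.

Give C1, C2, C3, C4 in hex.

C1: P1 ⊕ 0x49 = 0x27; E(K, 0x27) = 0x3A.
C2: P2 ⊕ 0x3A = 0x4D; E(K, 0x4D) = 0x50.
C3: P3 ⊕ 0x50 = 0x49; E(K, 0x49) = 0x4C.
C4: P4 ⊕ 0x4C = 0x99; E(K, 0x99) = 0x9C.

C1 = 0x3A, C2 = 0x50, C3 = 0x4C, C4 = 0x9C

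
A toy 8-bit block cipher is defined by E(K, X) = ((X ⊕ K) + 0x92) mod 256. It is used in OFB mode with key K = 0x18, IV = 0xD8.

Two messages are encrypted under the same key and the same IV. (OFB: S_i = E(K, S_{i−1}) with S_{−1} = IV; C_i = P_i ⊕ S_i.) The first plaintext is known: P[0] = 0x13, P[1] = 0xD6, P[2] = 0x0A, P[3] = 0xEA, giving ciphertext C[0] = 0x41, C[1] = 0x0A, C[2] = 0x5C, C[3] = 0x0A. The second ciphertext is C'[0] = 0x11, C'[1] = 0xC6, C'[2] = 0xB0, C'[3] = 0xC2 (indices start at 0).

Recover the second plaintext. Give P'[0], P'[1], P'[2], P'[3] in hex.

P'[0] = 0x43, P'[1] = 0x1A, P'[2] = 0xE6, P'[3] = 0x22

In OFB with a reused IV, both messages share the same keystream S_i, so C_i ⊕ C'_i = P_i ⊕ P'_i and thus P'_i = P_i ⊕ C_i ⊕ C'_i.
P'[0]: 0x13 ⊕ 0x41 ⊕ 0x11 = 0x43.
P'[1]: 0xD6 ⊕ 0x0A ⊕ 0xC6 = 0x1A.
P'[2]: 0x0A ⊕ 0x5C ⊕ 0xB0 = 0xE6.
P'[3]: 0xEA ⊕ 0x0A ⊕ 0xC2 = 0x22.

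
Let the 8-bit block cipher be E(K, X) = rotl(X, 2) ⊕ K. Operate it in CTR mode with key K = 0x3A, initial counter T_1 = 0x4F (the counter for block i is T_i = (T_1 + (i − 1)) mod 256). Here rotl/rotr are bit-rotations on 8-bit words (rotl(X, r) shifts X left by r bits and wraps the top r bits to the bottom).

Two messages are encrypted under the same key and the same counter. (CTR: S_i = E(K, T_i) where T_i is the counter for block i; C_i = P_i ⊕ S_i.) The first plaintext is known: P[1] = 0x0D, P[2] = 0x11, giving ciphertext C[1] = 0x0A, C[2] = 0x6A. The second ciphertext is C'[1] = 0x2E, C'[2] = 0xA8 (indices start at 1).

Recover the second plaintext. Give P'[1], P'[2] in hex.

In CTR with a reused counter, both messages share the same keystream S_i, so C_i ⊕ C'_i = P_i ⊕ P'_i and thus P'_i = P_i ⊕ C_i ⊕ C'_i.
P'[1]: 0x0D ⊕ 0x0A ⊕ 0x2E = 0x29.
P'[2]: 0x11 ⊕ 0x6A ⊕ 0xA8 = 0xD3.

P'[1] = 0x29, P'[2] = 0xD3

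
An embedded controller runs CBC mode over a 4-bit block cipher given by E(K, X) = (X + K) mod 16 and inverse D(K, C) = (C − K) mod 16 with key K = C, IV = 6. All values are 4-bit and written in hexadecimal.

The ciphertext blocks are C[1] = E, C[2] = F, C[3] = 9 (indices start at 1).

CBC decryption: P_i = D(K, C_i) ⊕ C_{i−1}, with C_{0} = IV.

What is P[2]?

P[2]: D(K, F) = 3; 3 ⊕ E = D.

P[2] = D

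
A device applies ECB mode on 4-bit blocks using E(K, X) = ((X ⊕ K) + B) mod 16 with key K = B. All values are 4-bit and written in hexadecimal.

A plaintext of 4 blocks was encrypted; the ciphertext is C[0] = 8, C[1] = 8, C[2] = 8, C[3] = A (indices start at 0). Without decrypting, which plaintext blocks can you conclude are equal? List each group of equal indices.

ECB encrypts each block independently with the same key, so equal ciphertext blocks imply equal plaintext blocks.
C[0] = C[1] = C[2] = 8, so P[0] = P[1] = P[2].

P[0] = P[1] = P[2]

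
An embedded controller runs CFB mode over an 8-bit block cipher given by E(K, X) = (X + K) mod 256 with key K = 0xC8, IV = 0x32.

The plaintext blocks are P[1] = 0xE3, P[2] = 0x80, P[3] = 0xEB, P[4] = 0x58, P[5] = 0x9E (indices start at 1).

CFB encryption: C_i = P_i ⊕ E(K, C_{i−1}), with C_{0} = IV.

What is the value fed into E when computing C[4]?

C[1]: E(K, 0x32) = 0xFA; 0xE3 ⊕ 0xFA = 0x19.
C[2]: E(K, 0x19) = 0xE1; 0x80 ⊕ 0xE1 = 0x61.
C[3]: E(K, 0x61) = 0x29; 0xEB ⊕ 0x29 = 0xC2.
C[4]: E(K, 0xC2) = 0x8A; 0x58 ⊕ 0x8A = 0xD2.
So the input to E for block [4] is 0xC2.

0xC2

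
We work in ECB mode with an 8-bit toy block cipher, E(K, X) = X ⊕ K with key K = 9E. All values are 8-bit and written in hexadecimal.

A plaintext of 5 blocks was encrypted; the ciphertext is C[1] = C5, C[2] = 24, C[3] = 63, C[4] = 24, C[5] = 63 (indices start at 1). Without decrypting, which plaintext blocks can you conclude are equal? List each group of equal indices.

ECB encrypts each block independently with the same key, so equal ciphertext blocks imply equal plaintext blocks.
C[2] = C[4] = 24, so P[2] = P[4].
C[3] = C[5] = 63, so P[3] = P[5].

P[2] = P[4]; P[3] = P[5]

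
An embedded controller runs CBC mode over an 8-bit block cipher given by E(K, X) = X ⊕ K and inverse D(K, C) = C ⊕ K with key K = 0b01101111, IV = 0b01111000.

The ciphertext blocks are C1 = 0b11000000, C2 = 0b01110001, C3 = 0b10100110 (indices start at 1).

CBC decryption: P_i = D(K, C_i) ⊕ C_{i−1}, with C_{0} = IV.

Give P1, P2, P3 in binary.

P1: D(K, 0b11000000) = 0b10101111; 0b10101111 ⊕ 0b01111000 = 0b11010111.
P2: D(K, 0b01110001) = 0b00011110; 0b00011110 ⊕ 0b11000000 = 0b11011110.
P3: D(K, 0b10100110) = 0b11001001; 0b11001001 ⊕ 0b01110001 = 0b10111000.

P1 = 0b11010111, P2 = 0b11011110, P3 = 0b10111000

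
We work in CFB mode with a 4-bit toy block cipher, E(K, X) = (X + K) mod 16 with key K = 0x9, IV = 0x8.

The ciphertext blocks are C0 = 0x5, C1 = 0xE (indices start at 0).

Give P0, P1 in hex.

P0 = 0x4, P1 = 0x0

CFB decryption: P_i = C_i ⊕ E(K, C_{i−1}), with C_{−1} = IV.
P0: E(K, 0x8) = 0x1; 0x5 ⊕ 0x1 = 0x4.
P1: E(K, 0x5) = 0xE; 0xE ⊕ 0xE = 0x0.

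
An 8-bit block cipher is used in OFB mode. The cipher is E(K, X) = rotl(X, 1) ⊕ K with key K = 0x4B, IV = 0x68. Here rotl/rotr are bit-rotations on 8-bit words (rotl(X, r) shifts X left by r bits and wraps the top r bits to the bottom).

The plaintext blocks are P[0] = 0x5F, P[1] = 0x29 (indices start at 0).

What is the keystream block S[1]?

0x7C

OFB encryption: S_i = E(K, S_{i−1}) with S_{−1} = IV; C_i = P_i ⊕ S_i.
C[0]: S = E(K, 0x68) = 0x9B; 0x5F ⊕ 0x9B = 0xC4.
C[1]: S = E(K, 0x9B) = 0x7C; 0x29 ⊕ 0x7C = 0x55.
So S[1] = 0x7C.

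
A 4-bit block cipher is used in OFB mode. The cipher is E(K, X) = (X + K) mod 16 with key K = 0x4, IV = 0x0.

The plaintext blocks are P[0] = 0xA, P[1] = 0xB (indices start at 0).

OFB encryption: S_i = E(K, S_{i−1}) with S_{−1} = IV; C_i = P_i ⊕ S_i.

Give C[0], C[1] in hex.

C[0]: S = E(K, 0x0) = 0x4; 0xA ⊕ 0x4 = 0xE.
C[1]: S = E(K, 0x4) = 0x8; 0xB ⊕ 0x8 = 0x3.

C[0] = 0xE, C[1] = 0x3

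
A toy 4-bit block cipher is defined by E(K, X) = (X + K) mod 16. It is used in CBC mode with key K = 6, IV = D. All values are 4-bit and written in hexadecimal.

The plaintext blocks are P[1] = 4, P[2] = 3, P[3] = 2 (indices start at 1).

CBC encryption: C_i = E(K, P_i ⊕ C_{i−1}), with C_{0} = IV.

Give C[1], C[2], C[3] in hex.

C[1] = F, C[2] = 2, C[3] = 6

C[1]: P[1] ⊕ D = 9; E(K, 9) = F.
C[2]: P[2] ⊕ F = C; E(K, C) = 2.
C[3]: P[3] ⊕ 2 = 0; E(K, 0) = 6.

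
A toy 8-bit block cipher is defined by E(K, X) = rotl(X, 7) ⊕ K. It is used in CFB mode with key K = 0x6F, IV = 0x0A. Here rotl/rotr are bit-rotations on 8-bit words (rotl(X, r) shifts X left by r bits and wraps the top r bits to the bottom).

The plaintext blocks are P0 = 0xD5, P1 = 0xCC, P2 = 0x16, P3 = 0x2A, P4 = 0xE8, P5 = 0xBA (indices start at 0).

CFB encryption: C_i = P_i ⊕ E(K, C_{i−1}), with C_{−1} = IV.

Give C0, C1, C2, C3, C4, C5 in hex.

C0 = 0xBF, C1 = 0x7C, C2 = 0x47, C3 = 0xE6, C4 = 0xF4, C5 = 0xAF

C0: E(K, 0x0A) = 0x6A; 0xD5 ⊕ 0x6A = 0xBF.
C1: E(K, 0xBF) = 0xB0; 0xCC ⊕ 0xB0 = 0x7C.
C2: E(K, 0x7C) = 0x51; 0x16 ⊕ 0x51 = 0x47.
C3: E(K, 0x47) = 0xCC; 0x2A ⊕ 0xCC = 0xE6.
C4: E(K, 0xE6) = 0x1C; 0xE8 ⊕ 0x1C = 0xF4.
C5: E(K, 0xF4) = 0x15; 0xBA ⊕ 0x15 = 0xAF.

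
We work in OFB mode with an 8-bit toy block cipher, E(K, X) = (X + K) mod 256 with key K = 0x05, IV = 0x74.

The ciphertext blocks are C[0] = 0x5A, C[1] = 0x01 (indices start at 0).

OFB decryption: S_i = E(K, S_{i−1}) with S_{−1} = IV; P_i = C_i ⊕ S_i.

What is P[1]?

P[1] = 0x7F

P[0]: S = E(K, 0x74) = 0x79; 0x5A ⊕ 0x79 = 0x23.
P[1]: S = E(K, 0x79) = 0x7E; 0x01 ⊕ 0x7E = 0x7F.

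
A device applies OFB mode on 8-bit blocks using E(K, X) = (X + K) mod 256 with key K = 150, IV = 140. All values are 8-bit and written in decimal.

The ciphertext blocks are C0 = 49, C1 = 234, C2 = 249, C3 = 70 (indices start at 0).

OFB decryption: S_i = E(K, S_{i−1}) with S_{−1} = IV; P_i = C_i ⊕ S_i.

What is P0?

P0: S = E(K, 140) = 34; 49 ⊕ 34 = 19.

P0 = 19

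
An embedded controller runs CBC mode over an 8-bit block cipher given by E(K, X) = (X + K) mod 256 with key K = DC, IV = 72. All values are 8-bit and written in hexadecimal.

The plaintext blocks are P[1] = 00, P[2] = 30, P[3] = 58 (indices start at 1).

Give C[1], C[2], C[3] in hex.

C[1] = 4E, C[2] = 5A, C[3] = DE

CBC encryption: C_i = E(K, P_i ⊕ C_{i−1}), with C_{0} = IV.
C[1]: P[1] ⊕ 72 = 72; E(K, 72) = 4E.
C[2]: P[2] ⊕ 4E = 7E; E(K, 7E) = 5A.
C[3]: P[3] ⊕ 5A = 02; E(K, 02) = DE.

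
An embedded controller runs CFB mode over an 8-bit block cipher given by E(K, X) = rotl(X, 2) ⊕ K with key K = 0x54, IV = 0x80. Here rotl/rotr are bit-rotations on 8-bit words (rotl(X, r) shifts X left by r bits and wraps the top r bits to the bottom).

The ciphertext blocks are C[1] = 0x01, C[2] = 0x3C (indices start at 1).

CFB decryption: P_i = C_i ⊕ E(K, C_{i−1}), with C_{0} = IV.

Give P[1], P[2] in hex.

P[1] = 0x57, P[2] = 0x6C

P[1]: E(K, 0x80) = 0x56; 0x01 ⊕ 0x56 = 0x57.
P[2]: E(K, 0x01) = 0x50; 0x3C ⊕ 0x50 = 0x6C.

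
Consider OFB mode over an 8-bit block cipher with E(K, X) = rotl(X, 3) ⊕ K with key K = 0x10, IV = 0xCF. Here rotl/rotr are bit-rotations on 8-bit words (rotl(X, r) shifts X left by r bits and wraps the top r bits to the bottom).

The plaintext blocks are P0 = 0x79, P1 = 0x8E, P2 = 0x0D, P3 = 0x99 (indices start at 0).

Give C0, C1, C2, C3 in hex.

OFB encryption: S_i = E(K, S_{i−1}) with S_{−1} = IV; C_i = P_i ⊕ S_i.
C0: S = E(K, 0xCF) = 0x6E; 0x79 ⊕ 0x6E = 0x17.
C1: S = E(K, 0x6E) = 0x63; 0x8E ⊕ 0x63 = 0xED.
C2: S = E(K, 0x63) = 0x0B; 0x0D ⊕ 0x0B = 0x06.
C3: S = E(K, 0x0B) = 0x48; 0x99 ⊕ 0x48 = 0xD1.

C0 = 0x17, C1 = 0xED, C2 = 0x06, C3 = 0xD1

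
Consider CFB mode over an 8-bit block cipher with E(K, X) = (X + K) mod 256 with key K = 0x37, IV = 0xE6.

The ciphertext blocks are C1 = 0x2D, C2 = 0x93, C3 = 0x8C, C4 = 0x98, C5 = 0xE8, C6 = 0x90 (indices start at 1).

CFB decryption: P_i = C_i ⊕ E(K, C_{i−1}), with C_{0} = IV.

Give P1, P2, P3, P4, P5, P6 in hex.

P1 = 0x30, P2 = 0xF7, P3 = 0x46, P4 = 0x5B, P5 = 0x27, P6 = 0x8F

P1: E(K, 0xE6) = 0x1D; 0x2D ⊕ 0x1D = 0x30.
P2: E(K, 0x2D) = 0x64; 0x93 ⊕ 0x64 = 0xF7.
P3: E(K, 0x93) = 0xCA; 0x8C ⊕ 0xCA = 0x46.
P4: E(K, 0x8C) = 0xC3; 0x98 ⊕ 0xC3 = 0x5B.
P5: E(K, 0x98) = 0xCF; 0xE8 ⊕ 0xCF = 0x27.
P6: E(K, 0xE8) = 0x1F; 0x90 ⊕ 0x1F = 0x8F.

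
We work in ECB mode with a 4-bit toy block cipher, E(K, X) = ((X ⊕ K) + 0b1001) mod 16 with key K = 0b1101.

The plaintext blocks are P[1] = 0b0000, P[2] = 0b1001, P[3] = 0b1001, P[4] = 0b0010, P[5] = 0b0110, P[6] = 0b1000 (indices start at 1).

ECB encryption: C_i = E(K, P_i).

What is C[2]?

C[2]: E(K, 0b1001) = 0b1101.

C[2] = 0b1101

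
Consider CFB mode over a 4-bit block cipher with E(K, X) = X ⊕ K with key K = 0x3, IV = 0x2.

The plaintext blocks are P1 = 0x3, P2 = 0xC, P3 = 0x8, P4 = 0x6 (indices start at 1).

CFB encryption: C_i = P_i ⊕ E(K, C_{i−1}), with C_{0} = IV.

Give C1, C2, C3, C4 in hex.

C1 = 0x2, C2 = 0xD, C3 = 0x6, C4 = 0x3

C1: E(K, 0x2) = 0x1; 0x3 ⊕ 0x1 = 0x2.
C2: E(K, 0x2) = 0x1; 0xC ⊕ 0x1 = 0xD.
C3: E(K, 0xD) = 0xE; 0x8 ⊕ 0xE = 0x6.
C4: E(K, 0x6) = 0x5; 0x6 ⊕ 0x5 = 0x3.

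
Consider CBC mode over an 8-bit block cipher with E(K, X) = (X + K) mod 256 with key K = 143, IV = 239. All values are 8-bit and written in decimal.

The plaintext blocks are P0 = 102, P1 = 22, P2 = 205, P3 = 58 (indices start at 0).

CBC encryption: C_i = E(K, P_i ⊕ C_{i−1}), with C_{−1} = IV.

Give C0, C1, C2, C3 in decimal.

C0: P0 ⊕ 239 = 137; E(K, 137) = 24.
C1: P1 ⊕ 24 = 14; E(K, 14) = 157.
C2: P2 ⊕ 157 = 80; E(K, 80) = 223.
C3: P3 ⊕ 223 = 229; E(K, 229) = 116.

C0 = 24, C1 = 157, C2 = 223, C3 = 116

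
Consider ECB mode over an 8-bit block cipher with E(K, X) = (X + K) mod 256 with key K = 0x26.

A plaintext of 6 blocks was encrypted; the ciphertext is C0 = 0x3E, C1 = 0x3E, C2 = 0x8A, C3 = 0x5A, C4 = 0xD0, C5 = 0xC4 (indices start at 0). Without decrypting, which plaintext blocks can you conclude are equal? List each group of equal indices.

P0 = P1

ECB encrypts each block independently with the same key, so equal ciphertext blocks imply equal plaintext blocks.
C0 = C1 = 0x3E, so P0 = P1.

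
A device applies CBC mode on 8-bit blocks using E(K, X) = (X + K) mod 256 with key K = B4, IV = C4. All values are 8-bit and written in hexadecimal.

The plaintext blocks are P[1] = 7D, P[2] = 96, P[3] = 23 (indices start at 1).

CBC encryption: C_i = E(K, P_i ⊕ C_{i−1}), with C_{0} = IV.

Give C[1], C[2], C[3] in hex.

C[1] = 6D, C[2] = AF, C[3] = 40

C[1]: P[1] ⊕ C4 = B9; E(K, B9) = 6D.
C[2]: P[2] ⊕ 6D = FB; E(K, FB) = AF.
C[3]: P[3] ⊕ AF = 8C; E(K, 8C) = 40.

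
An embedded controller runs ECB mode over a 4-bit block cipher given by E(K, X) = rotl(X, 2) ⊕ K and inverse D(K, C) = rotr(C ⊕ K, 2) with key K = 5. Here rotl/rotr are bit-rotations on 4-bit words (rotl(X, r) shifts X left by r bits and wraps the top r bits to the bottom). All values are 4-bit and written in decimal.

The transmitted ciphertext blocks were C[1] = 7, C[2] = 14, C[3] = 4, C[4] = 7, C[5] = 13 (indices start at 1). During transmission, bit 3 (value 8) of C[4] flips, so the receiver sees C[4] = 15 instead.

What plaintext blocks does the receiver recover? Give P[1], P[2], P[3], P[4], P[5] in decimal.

P[1] = 8, P[2] = 14, P[3] = 4, P[4] = 10, P[5] = 2

ECB decryption: P_i = D(K, C_i).
Only C[4] changed, to 15. In ECB, a change in C_i affects only P_i. Decrypting the received ciphertext:
P[1]: D(K, 7) = 8.
P[2]: D(K, 14) = 14.
P[3]: D(K, 4) = 4.
P[4]: D(K, 15) = 10.
P[5]: D(K, 13) = 2.
Blocks that differ from the original plaintext: P[4].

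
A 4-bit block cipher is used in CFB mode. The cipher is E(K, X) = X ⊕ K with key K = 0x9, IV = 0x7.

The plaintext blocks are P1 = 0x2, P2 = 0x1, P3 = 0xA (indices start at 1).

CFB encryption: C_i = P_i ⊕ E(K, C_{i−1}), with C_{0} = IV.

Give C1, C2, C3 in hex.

C1 = 0xC, C2 = 0x4, C3 = 0x7

C1: E(K, 0x7) = 0xE; 0x2 ⊕ 0xE = 0xC.
C2: E(K, 0xC) = 0x5; 0x1 ⊕ 0x5 = 0x4.
C3: E(K, 0x4) = 0xD; 0xA ⊕ 0xD = 0x7.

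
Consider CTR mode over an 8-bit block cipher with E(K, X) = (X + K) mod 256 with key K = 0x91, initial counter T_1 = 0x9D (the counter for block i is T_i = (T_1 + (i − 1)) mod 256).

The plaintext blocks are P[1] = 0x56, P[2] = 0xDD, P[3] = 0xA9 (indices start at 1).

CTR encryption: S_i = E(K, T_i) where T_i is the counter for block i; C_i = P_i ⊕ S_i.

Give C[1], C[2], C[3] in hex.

C[1] = 0x78, C[2] = 0xF2, C[3] = 0x99

C[1]: T = 0x9D, S = E(K, T) = 0x2E; 0x56 ⊕ 0x2E = 0x78.
C[2]: T = 0x9E, S = E(K, T) = 0x2F; 0xDD ⊕ 0x2F = 0xF2.
C[3]: T = 0x9F, S = E(K, T) = 0x30; 0xA9 ⊕ 0x30 = 0x99.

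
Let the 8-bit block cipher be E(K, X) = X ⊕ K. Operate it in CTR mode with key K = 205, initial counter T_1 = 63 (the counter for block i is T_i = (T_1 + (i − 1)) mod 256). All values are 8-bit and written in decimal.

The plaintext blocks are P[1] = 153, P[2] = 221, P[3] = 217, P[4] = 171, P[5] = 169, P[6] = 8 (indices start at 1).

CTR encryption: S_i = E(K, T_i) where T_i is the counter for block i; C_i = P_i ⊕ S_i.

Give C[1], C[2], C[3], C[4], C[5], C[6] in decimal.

C[1]: T = 63, S = E(K, T) = 242; 153 ⊕ 242 = 107.
C[2]: T = 64, S = E(K, T) = 141; 221 ⊕ 141 = 80.
C[3]: T = 65, S = E(K, T) = 140; 217 ⊕ 140 = 85.
C[4]: T = 66, S = E(K, T) = 143; 171 ⊕ 143 = 36.
C[5]: T = 67, S = E(K, T) = 142; 169 ⊕ 142 = 39.
C[6]: T = 68, S = E(K, T) = 137; 8 ⊕ 137 = 129.

C[1] = 107, C[2] = 80, C[3] = 85, C[4] = 36, C[5] = 39, C[6] = 129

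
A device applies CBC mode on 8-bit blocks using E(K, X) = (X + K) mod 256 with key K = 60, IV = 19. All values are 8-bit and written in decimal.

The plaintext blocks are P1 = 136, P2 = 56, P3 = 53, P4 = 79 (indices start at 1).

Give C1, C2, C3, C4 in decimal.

C1 = 215, C2 = 43, C3 = 90, C4 = 81

CBC encryption: C_i = E(K, P_i ⊕ C_{i−1}), with C_{0} = IV.
C1: P1 ⊕ 19 = 155; E(K, 155) = 215.
C2: P2 ⊕ 215 = 239; E(K, 239) = 43.
C3: P3 ⊕ 43 = 30; E(K, 30) = 90.
C4: P4 ⊕ 90 = 21; E(K, 21) = 81.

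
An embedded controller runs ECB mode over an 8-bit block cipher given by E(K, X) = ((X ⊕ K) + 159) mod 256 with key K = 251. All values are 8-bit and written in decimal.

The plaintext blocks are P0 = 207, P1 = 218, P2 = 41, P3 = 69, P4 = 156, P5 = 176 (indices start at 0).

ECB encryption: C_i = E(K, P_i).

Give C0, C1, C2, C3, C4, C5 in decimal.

C0 = 211, C1 = 192, C2 = 113, C3 = 93, C4 = 6, C5 = 234

C0: E(K, 207) = 211.
C1: E(K, 218) = 192.
C2: E(K, 41) = 113.
C3: E(K, 69) = 93.
C4: E(K, 156) = 6.
C5: E(K, 176) = 234.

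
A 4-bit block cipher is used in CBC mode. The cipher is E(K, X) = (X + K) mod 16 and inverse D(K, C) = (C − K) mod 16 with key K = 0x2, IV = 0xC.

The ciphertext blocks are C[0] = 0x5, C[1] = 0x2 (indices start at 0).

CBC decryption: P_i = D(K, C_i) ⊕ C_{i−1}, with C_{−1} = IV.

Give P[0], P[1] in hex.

P[0]: D(K, 0x5) = 0x3; 0x3 ⊕ 0xC = 0xF.
P[1]: D(K, 0x2) = 0x0; 0x0 ⊕ 0x5 = 0x5.

P[0] = 0xF, P[1] = 0x5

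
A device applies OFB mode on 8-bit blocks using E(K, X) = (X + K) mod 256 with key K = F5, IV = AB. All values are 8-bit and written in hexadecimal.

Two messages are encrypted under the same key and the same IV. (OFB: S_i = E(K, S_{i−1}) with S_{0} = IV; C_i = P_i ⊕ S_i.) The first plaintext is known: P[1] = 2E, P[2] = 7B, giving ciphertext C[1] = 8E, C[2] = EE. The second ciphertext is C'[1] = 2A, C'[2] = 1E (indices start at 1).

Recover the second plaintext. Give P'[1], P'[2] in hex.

In OFB with a reused IV, both messages share the same keystream S_i, so C_i ⊕ C'_i = P_i ⊕ P'_i and thus P'_i = P_i ⊕ C_i ⊕ C'_i.
P'[1]: 2E ⊕ 8E ⊕ 2A = 8A.
P'[2]: 7B ⊕ EE ⊕ 1E = 8B.

P'[1] = 8A, P'[2] = 8B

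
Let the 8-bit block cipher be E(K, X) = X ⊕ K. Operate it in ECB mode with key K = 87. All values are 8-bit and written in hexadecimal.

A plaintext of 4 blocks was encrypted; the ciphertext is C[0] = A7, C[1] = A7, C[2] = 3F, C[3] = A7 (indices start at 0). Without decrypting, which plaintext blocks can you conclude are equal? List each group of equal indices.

ECB encrypts each block independently with the same key, so equal ciphertext blocks imply equal plaintext blocks.
C[0] = C[1] = C[3] = A7, so P[0] = P[1] = P[3].

P[0] = P[1] = P[3]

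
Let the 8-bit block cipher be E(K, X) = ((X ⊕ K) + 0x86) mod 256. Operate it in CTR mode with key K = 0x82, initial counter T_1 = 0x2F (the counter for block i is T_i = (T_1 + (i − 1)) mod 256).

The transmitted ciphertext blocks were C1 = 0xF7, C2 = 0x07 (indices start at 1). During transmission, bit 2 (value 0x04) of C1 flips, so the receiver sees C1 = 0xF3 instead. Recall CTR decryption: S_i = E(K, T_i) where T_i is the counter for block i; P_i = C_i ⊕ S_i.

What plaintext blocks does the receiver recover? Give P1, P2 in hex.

Only C1 changed, to 0xF3. In CTR, a change in C_i flips the same bit in P_i only; the keystream is unaffected. Decrypting the received ciphertext:
P1: T = 0x2F, S = E(K, T) = 0x33; 0xF3 ⊕ 0x33 = 0xC0.
P2: T = 0x30, S = E(K, T) = 0x38; 0x07 ⊕ 0x38 = 0x3F.
Blocks that differ from the original plaintext: P1.

P1 = 0xC0, P2 = 0x3F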